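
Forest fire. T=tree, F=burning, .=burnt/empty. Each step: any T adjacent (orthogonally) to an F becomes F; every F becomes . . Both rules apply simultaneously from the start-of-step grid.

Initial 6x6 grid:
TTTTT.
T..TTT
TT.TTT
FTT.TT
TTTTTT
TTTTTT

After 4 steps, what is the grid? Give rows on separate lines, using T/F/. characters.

Step 1: 3 trees catch fire, 1 burn out
  TTTTT.
  T..TTT
  FT.TTT
  .FT.TT
  FTTTTT
  TTTTTT
Step 2: 5 trees catch fire, 3 burn out
  TTTTT.
  F..TTT
  .F.TTT
  ..F.TT
  .FTTTT
  FTTTTT
Step 3: 3 trees catch fire, 5 burn out
  FTTTT.
  ...TTT
  ...TTT
  ....TT
  ..FTTT
  .FTTTT
Step 4: 3 trees catch fire, 3 burn out
  .FTTT.
  ...TTT
  ...TTT
  ....TT
  ...FTT
  ..FTTT

.FTTT.
...TTT
...TTT
....TT
...FTT
..FTTT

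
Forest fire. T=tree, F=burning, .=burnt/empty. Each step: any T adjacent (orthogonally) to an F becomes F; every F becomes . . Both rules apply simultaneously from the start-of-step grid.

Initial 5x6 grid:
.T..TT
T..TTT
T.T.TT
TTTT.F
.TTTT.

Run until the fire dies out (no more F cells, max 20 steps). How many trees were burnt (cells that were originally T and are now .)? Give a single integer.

Step 1: +1 fires, +1 burnt (F count now 1)
Step 2: +2 fires, +1 burnt (F count now 2)
Step 3: +2 fires, +2 burnt (F count now 2)
Step 4: +2 fires, +2 burnt (F count now 2)
Step 5: +0 fires, +2 burnt (F count now 0)
Fire out after step 5
Initially T: 19, now '.': 18
Total burnt (originally-T cells now '.'): 7

Answer: 7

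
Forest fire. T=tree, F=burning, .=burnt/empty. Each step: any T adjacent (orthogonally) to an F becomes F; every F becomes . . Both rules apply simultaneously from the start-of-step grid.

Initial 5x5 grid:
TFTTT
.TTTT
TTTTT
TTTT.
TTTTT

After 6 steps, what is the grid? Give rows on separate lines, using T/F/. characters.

Step 1: 3 trees catch fire, 1 burn out
  F.FTT
  .FTTT
  TTTTT
  TTTT.
  TTTTT
Step 2: 3 trees catch fire, 3 burn out
  ...FT
  ..FTT
  TFTTT
  TTTT.
  TTTTT
Step 3: 5 trees catch fire, 3 burn out
  ....F
  ...FT
  F.FTT
  TFTT.
  TTTTT
Step 4: 5 trees catch fire, 5 burn out
  .....
  ....F
  ...FT
  F.FT.
  TFTTT
Step 5: 4 trees catch fire, 5 burn out
  .....
  .....
  ....F
  ...F.
  F.FTT
Step 6: 1 trees catch fire, 4 burn out
  .....
  .....
  .....
  .....
  ...FT

.....
.....
.....
.....
...FT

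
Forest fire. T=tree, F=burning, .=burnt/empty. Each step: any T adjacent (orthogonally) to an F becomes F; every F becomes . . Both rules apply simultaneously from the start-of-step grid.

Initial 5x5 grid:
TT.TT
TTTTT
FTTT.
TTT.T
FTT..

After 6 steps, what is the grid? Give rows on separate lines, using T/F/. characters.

Step 1: 4 trees catch fire, 2 burn out
  TT.TT
  FTTTT
  .FTT.
  FTT.T
  .FT..
Step 2: 5 trees catch fire, 4 burn out
  FT.TT
  .FTTT
  ..FT.
  .FT.T
  ..F..
Step 3: 4 trees catch fire, 5 burn out
  .F.TT
  ..FTT
  ...F.
  ..F.T
  .....
Step 4: 1 trees catch fire, 4 burn out
  ...TT
  ...FT
  .....
  ....T
  .....
Step 5: 2 trees catch fire, 1 burn out
  ...FT
  ....F
  .....
  ....T
  .....
Step 6: 1 trees catch fire, 2 burn out
  ....F
  .....
  .....
  ....T
  .....

....F
.....
.....
....T
.....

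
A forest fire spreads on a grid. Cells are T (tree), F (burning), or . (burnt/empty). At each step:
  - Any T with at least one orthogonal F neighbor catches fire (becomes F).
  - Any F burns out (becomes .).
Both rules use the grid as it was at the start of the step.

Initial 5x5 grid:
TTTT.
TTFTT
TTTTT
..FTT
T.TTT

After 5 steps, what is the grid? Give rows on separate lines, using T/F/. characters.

Step 1: 6 trees catch fire, 2 burn out
  TTFT.
  TF.FT
  TTFTT
  ...FT
  T.FTT
Step 2: 8 trees catch fire, 6 burn out
  TF.F.
  F...F
  TF.FT
  ....F
  T..FT
Step 3: 4 trees catch fire, 8 burn out
  F....
  .....
  F...F
  .....
  T...F
Step 4: 0 trees catch fire, 4 burn out
  .....
  .....
  .....
  .....
  T....
Step 5: 0 trees catch fire, 0 burn out
  .....
  .....
  .....
  .....
  T....

.....
.....
.....
.....
T....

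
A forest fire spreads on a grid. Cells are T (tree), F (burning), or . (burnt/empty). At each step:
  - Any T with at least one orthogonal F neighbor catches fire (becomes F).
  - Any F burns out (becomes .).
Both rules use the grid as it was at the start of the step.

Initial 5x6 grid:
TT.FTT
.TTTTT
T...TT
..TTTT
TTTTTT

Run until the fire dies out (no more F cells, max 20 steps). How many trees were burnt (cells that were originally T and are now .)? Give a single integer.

Step 1: +2 fires, +1 burnt (F count now 2)
Step 2: +3 fires, +2 burnt (F count now 3)
Step 3: +3 fires, +3 burnt (F count now 3)
Step 4: +3 fires, +3 burnt (F count now 3)
Step 5: +4 fires, +3 burnt (F count now 4)
Step 6: +3 fires, +4 burnt (F count now 3)
Step 7: +1 fires, +3 burnt (F count now 1)
Step 8: +1 fires, +1 burnt (F count now 1)
Step 9: +1 fires, +1 burnt (F count now 1)
Step 10: +0 fires, +1 burnt (F count now 0)
Fire out after step 10
Initially T: 22, now '.': 29
Total burnt (originally-T cells now '.'): 21

Answer: 21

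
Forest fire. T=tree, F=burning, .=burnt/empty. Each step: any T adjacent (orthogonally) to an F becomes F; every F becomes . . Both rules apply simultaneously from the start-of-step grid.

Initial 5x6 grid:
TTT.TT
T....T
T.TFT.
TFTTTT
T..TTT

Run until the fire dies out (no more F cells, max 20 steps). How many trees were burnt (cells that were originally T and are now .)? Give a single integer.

Step 1: +5 fires, +2 burnt (F count now 5)
Step 2: +4 fires, +5 burnt (F count now 4)
Step 3: +3 fires, +4 burnt (F count now 3)
Step 4: +2 fires, +3 burnt (F count now 2)
Step 5: +1 fires, +2 burnt (F count now 1)
Step 6: +1 fires, +1 burnt (F count now 1)
Step 7: +0 fires, +1 burnt (F count now 0)
Fire out after step 7
Initially T: 19, now '.': 27
Total burnt (originally-T cells now '.'): 16

Answer: 16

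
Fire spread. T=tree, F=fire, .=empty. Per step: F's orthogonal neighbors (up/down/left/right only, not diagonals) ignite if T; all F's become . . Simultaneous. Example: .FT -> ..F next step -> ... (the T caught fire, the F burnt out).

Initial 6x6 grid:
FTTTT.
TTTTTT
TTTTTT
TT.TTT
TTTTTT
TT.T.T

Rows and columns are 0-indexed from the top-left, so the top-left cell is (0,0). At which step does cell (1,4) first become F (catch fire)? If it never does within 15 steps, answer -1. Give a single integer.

Step 1: cell (1,4)='T' (+2 fires, +1 burnt)
Step 2: cell (1,4)='T' (+3 fires, +2 burnt)
Step 3: cell (1,4)='T' (+4 fires, +3 burnt)
Step 4: cell (1,4)='T' (+5 fires, +4 burnt)
Step 5: cell (1,4)='F' (+4 fires, +5 burnt)
  -> target ignites at step 5
Step 6: cell (1,4)='.' (+5 fires, +4 burnt)
Step 7: cell (1,4)='.' (+3 fires, +5 burnt)
Step 8: cell (1,4)='.' (+3 fires, +3 burnt)
Step 9: cell (1,4)='.' (+1 fires, +3 burnt)
Step 10: cell (1,4)='.' (+1 fires, +1 burnt)
Step 11: cell (1,4)='.' (+0 fires, +1 burnt)
  fire out at step 11

5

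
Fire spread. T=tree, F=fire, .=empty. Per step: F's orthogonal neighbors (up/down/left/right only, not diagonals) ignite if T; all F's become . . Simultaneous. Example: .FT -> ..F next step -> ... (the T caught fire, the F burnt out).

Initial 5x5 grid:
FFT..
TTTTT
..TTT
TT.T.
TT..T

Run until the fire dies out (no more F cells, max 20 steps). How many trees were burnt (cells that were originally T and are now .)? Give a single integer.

Step 1: +3 fires, +2 burnt (F count now 3)
Step 2: +1 fires, +3 burnt (F count now 1)
Step 3: +2 fires, +1 burnt (F count now 2)
Step 4: +2 fires, +2 burnt (F count now 2)
Step 5: +2 fires, +2 burnt (F count now 2)
Step 6: +0 fires, +2 burnt (F count now 0)
Fire out after step 6
Initially T: 15, now '.': 20
Total burnt (originally-T cells now '.'): 10

Answer: 10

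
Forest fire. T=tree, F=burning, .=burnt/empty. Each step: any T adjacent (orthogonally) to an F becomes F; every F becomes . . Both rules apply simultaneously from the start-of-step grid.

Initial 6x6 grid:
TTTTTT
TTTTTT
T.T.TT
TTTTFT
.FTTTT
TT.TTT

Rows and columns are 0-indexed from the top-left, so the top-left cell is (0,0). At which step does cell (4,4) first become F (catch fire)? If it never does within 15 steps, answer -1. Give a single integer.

Step 1: cell (4,4)='F' (+7 fires, +2 burnt)
  -> target ignites at step 1
Step 2: cell (4,4)='.' (+8 fires, +7 burnt)
Step 3: cell (4,4)='.' (+7 fires, +8 burnt)
Step 4: cell (4,4)='.' (+4 fires, +7 burnt)
Step 5: cell (4,4)='.' (+3 fires, +4 burnt)
Step 6: cell (4,4)='.' (+1 fires, +3 burnt)
Step 7: cell (4,4)='.' (+0 fires, +1 burnt)
  fire out at step 7

1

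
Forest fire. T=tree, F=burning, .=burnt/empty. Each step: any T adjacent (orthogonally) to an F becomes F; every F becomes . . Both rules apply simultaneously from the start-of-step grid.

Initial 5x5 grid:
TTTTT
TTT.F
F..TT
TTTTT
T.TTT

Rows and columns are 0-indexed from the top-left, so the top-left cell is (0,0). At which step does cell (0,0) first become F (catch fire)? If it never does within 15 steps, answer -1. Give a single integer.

Step 1: cell (0,0)='T' (+4 fires, +2 burnt)
Step 2: cell (0,0)='F' (+7 fires, +4 burnt)
  -> target ignites at step 2
Step 3: cell (0,0)='.' (+6 fires, +7 burnt)
Step 4: cell (0,0)='.' (+2 fires, +6 burnt)
Step 5: cell (0,0)='.' (+0 fires, +2 burnt)
  fire out at step 5

2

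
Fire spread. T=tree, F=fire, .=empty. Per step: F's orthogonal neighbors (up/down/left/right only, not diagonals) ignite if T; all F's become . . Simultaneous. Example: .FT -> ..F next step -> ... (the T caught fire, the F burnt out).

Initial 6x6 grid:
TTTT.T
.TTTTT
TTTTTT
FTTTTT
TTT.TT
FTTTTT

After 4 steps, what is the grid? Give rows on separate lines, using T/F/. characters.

Step 1: 4 trees catch fire, 2 burn out
  TTTT.T
  .TTTTT
  FTTTTT
  .FTTTT
  FTT.TT
  .FTTTT
Step 2: 4 trees catch fire, 4 burn out
  TTTT.T
  .TTTTT
  .FTTTT
  ..FTTT
  .FT.TT
  ..FTTT
Step 3: 5 trees catch fire, 4 burn out
  TTTT.T
  .FTTTT
  ..FTTT
  ...FTT
  ..F.TT
  ...FTT
Step 4: 5 trees catch fire, 5 burn out
  TFTT.T
  ..FTTT
  ...FTT
  ....FT
  ....TT
  ....FT

TFTT.T
..FTTT
...FTT
....FT
....TT
....FT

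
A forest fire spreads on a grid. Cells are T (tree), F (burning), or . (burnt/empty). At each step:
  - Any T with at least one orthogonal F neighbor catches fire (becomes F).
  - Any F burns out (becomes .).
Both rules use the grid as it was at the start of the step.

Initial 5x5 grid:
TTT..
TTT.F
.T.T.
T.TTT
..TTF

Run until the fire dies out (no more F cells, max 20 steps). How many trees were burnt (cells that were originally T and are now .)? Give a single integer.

Step 1: +2 fires, +2 burnt (F count now 2)
Step 2: +2 fires, +2 burnt (F count now 2)
Step 3: +2 fires, +2 burnt (F count now 2)
Step 4: +0 fires, +2 burnt (F count now 0)
Fire out after step 4
Initially T: 14, now '.': 17
Total burnt (originally-T cells now '.'): 6

Answer: 6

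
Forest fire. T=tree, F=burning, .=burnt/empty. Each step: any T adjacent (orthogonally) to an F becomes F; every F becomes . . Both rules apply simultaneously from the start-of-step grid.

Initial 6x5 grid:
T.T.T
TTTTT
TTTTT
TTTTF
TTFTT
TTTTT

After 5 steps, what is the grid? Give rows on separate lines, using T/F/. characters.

Step 1: 7 trees catch fire, 2 burn out
  T.T.T
  TTTTT
  TTTTF
  TTFF.
  TF.FF
  TTFTT
Step 2: 8 trees catch fire, 7 burn out
  T.T.T
  TTTTF
  TTFF.
  TF...
  F....
  TF.FF
Step 3: 6 trees catch fire, 8 burn out
  T.T.F
  TTFF.
  TF...
  F....
  .....
  F....
Step 4: 3 trees catch fire, 6 burn out
  T.F..
  TF...
  F....
  .....
  .....
  .....
Step 5: 1 trees catch fire, 3 burn out
  T....
  F....
  .....
  .....
  .....
  .....

T....
F....
.....
.....
.....
.....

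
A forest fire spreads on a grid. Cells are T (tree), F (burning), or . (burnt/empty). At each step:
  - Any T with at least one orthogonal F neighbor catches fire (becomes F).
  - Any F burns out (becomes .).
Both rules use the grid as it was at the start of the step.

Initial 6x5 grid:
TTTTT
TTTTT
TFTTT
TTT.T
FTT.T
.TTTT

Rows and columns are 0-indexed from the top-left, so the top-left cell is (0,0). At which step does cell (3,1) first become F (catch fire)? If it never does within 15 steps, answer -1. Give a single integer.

Step 1: cell (3,1)='F' (+6 fires, +2 burnt)
  -> target ignites at step 1
Step 2: cell (3,1)='.' (+7 fires, +6 burnt)
Step 3: cell (3,1)='.' (+5 fires, +7 burnt)
Step 4: cell (3,1)='.' (+4 fires, +5 burnt)
Step 5: cell (3,1)='.' (+3 fires, +4 burnt)
Step 6: cell (3,1)='.' (+0 fires, +3 burnt)
  fire out at step 6

1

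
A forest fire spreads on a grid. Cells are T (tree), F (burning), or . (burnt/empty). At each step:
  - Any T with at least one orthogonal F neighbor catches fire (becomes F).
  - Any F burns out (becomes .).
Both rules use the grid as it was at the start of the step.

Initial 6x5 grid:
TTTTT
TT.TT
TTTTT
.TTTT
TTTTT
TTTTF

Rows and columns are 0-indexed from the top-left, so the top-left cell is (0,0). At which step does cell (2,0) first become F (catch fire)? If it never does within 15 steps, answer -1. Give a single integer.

Step 1: cell (2,0)='T' (+2 fires, +1 burnt)
Step 2: cell (2,0)='T' (+3 fires, +2 burnt)
Step 3: cell (2,0)='T' (+4 fires, +3 burnt)
Step 4: cell (2,0)='T' (+5 fires, +4 burnt)
Step 5: cell (2,0)='T' (+5 fires, +5 burnt)
Step 6: cell (2,0)='T' (+2 fires, +5 burnt)
Step 7: cell (2,0)='F' (+3 fires, +2 burnt)
  -> target ignites at step 7
Step 8: cell (2,0)='.' (+2 fires, +3 burnt)
Step 9: cell (2,0)='.' (+1 fires, +2 burnt)
Step 10: cell (2,0)='.' (+0 fires, +1 burnt)
  fire out at step 10

7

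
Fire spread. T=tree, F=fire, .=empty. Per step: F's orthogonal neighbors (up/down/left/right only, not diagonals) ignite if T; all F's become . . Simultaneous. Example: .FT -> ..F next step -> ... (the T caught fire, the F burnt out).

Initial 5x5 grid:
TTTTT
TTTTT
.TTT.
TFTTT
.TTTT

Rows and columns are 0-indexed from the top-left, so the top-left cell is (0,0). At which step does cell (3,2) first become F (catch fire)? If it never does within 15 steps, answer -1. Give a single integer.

Step 1: cell (3,2)='F' (+4 fires, +1 burnt)
  -> target ignites at step 1
Step 2: cell (3,2)='.' (+4 fires, +4 burnt)
Step 3: cell (3,2)='.' (+6 fires, +4 burnt)
Step 4: cell (3,2)='.' (+4 fires, +6 burnt)
Step 5: cell (3,2)='.' (+2 fires, +4 burnt)
Step 6: cell (3,2)='.' (+1 fires, +2 burnt)
Step 7: cell (3,2)='.' (+0 fires, +1 burnt)
  fire out at step 7

1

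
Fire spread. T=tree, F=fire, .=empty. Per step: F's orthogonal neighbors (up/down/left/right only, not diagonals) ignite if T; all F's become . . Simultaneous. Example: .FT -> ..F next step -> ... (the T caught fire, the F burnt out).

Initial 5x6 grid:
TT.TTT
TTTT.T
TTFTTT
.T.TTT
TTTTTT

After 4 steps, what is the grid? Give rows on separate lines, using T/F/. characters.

Step 1: 3 trees catch fire, 1 burn out
  TT.TTT
  TTFT.T
  TF.FTT
  .T.TTT
  TTTTTT
Step 2: 6 trees catch fire, 3 burn out
  TT.TTT
  TF.F.T
  F...FT
  .F.FTT
  TTTTTT
Step 3: 7 trees catch fire, 6 burn out
  TF.FTT
  F....T
  .....F
  ....FT
  TFTFTT
Step 4: 7 trees catch fire, 7 burn out
  F...FT
  .....F
  ......
  .....F
  F.F.FT

F...FT
.....F
......
.....F
F.F.FT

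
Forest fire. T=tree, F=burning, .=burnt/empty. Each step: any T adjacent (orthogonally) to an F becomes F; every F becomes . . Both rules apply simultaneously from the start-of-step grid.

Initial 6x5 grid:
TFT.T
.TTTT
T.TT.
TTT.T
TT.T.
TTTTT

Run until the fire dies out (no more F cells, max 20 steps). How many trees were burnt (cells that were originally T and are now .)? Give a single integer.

Step 1: +3 fires, +1 burnt (F count now 3)
Step 2: +1 fires, +3 burnt (F count now 1)
Step 3: +2 fires, +1 burnt (F count now 2)
Step 4: +3 fires, +2 burnt (F count now 3)
Step 5: +2 fires, +3 burnt (F count now 2)
Step 6: +2 fires, +2 burnt (F count now 2)
Step 7: +3 fires, +2 burnt (F count now 3)
Step 8: +2 fires, +3 burnt (F count now 2)
Step 9: +1 fires, +2 burnt (F count now 1)
Step 10: +2 fires, +1 burnt (F count now 2)
Step 11: +0 fires, +2 burnt (F count now 0)
Fire out after step 11
Initially T: 22, now '.': 29
Total burnt (originally-T cells now '.'): 21

Answer: 21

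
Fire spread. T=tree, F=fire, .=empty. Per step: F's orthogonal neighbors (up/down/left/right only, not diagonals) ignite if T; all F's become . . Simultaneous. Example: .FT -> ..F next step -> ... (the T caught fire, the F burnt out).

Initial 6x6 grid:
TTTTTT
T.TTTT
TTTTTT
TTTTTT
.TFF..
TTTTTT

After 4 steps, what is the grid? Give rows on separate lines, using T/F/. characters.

Step 1: 5 trees catch fire, 2 burn out
  TTTTTT
  T.TTTT
  TTTTTT
  TTFFTT
  .F....
  TTFFTT
Step 2: 6 trees catch fire, 5 burn out
  TTTTTT
  T.TTTT
  TTFFTT
  TF..FT
  ......
  TF..FT
Step 3: 8 trees catch fire, 6 burn out
  TTTTTT
  T.FFTT
  TF..FT
  F....F
  ......
  F....F
Step 4: 5 trees catch fire, 8 burn out
  TTFFTT
  T...FT
  F....F
  ......
  ......
  ......

TTFFTT
T...FT
F....F
......
......
......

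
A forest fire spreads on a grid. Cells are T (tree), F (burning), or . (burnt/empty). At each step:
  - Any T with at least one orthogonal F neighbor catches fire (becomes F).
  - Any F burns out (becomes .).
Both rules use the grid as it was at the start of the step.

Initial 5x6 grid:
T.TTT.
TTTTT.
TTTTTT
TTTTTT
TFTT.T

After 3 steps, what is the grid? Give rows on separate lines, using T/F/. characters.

Step 1: 3 trees catch fire, 1 burn out
  T.TTT.
  TTTTT.
  TTTTTT
  TFTTTT
  F.FT.T
Step 2: 4 trees catch fire, 3 burn out
  T.TTT.
  TTTTT.
  TFTTTT
  F.FTTT
  ...F.T
Step 3: 4 trees catch fire, 4 burn out
  T.TTT.
  TFTTT.
  F.FTTT
  ...FTT
  .....T

T.TTT.
TFTTT.
F.FTTT
...FTT
.....T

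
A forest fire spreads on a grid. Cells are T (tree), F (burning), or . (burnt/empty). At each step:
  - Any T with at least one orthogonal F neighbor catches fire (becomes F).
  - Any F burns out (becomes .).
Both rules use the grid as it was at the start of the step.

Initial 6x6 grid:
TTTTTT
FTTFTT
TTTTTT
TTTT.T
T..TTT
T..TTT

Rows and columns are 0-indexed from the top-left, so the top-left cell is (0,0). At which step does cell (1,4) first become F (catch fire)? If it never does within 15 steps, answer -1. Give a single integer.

Step 1: cell (1,4)='F' (+7 fires, +2 burnt)
  -> target ignites at step 1
Step 2: cell (1,4)='.' (+9 fires, +7 burnt)
Step 3: cell (1,4)='.' (+6 fires, +9 burnt)
Step 4: cell (1,4)='.' (+4 fires, +6 burnt)
Step 5: cell (1,4)='.' (+2 fires, +4 burnt)
Step 6: cell (1,4)='.' (+1 fires, +2 burnt)
Step 7: cell (1,4)='.' (+0 fires, +1 burnt)
  fire out at step 7

1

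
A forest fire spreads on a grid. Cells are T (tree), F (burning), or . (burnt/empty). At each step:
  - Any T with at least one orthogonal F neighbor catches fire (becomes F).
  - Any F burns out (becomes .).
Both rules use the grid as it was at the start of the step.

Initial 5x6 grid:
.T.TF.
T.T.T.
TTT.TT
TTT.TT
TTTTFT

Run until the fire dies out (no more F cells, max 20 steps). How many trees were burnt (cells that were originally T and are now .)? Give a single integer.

Step 1: +5 fires, +2 burnt (F count now 5)
Step 2: +3 fires, +5 burnt (F count now 3)
Step 3: +3 fires, +3 burnt (F count now 3)
Step 4: +3 fires, +3 burnt (F count now 3)
Step 5: +3 fires, +3 burnt (F count now 3)
Step 6: +1 fires, +3 burnt (F count now 1)
Step 7: +1 fires, +1 burnt (F count now 1)
Step 8: +0 fires, +1 burnt (F count now 0)
Fire out after step 8
Initially T: 20, now '.': 29
Total burnt (originally-T cells now '.'): 19

Answer: 19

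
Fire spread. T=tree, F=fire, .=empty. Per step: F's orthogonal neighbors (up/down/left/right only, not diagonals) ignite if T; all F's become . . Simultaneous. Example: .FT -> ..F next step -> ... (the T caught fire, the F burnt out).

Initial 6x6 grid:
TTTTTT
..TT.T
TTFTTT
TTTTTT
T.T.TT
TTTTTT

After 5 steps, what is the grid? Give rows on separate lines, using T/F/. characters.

Step 1: 4 trees catch fire, 1 burn out
  TTTTTT
  ..FT.T
  TF.FTT
  TTFTTT
  T.T.TT
  TTTTTT
Step 2: 7 trees catch fire, 4 burn out
  TTFTTT
  ...F.T
  F...FT
  TF.FTT
  T.F.TT
  TTTTTT
Step 3: 6 trees catch fire, 7 burn out
  TF.FTT
  .....T
  .....F
  F...FT
  T...TT
  TTFTTT
Step 4: 8 trees catch fire, 6 burn out
  F...FT
  .....F
  ......
  .....F
  F...FT
  TF.FTT
Step 5: 4 trees catch fire, 8 burn out
  .....F
  ......
  ......
  ......
  .....F
  F...FT

.....F
......
......
......
.....F
F...FT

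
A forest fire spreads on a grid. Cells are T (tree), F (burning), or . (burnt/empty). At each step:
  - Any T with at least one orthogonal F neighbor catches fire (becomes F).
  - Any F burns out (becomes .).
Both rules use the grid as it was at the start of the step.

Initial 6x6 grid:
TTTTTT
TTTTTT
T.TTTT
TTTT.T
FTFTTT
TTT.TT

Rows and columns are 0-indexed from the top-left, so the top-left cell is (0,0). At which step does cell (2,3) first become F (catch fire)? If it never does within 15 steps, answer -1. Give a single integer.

Step 1: cell (2,3)='T' (+6 fires, +2 burnt)
Step 2: cell (2,3)='T' (+6 fires, +6 burnt)
Step 3: cell (2,3)='F' (+5 fires, +6 burnt)
  -> target ignites at step 3
Step 4: cell (2,3)='.' (+7 fires, +5 burnt)
Step 5: cell (2,3)='.' (+4 fires, +7 burnt)
Step 6: cell (2,3)='.' (+2 fires, +4 burnt)
Step 7: cell (2,3)='.' (+1 fires, +2 burnt)
Step 8: cell (2,3)='.' (+0 fires, +1 burnt)
  fire out at step 8

3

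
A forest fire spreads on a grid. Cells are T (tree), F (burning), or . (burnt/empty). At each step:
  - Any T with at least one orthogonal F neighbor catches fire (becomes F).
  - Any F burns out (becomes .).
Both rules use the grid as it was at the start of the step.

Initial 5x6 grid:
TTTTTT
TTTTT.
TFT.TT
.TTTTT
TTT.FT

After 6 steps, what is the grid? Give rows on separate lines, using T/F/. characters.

Step 1: 6 trees catch fire, 2 burn out
  TTTTTT
  TFTTT.
  F.F.TT
  .FTTFT
  TTT..F
Step 2: 8 trees catch fire, 6 burn out
  TFTTTT
  F.FTT.
  ....FT
  ..FF.F
  TFT...
Step 3: 7 trees catch fire, 8 burn out
  F.FTTT
  ...FF.
  .....F
  ......
  F.F...
Step 4: 2 trees catch fire, 7 burn out
  ...FFT
  ......
  ......
  ......
  ......
Step 5: 1 trees catch fire, 2 burn out
  .....F
  ......
  ......
  ......
  ......
Step 6: 0 trees catch fire, 1 burn out
  ......
  ......
  ......
  ......
  ......

......
......
......
......
......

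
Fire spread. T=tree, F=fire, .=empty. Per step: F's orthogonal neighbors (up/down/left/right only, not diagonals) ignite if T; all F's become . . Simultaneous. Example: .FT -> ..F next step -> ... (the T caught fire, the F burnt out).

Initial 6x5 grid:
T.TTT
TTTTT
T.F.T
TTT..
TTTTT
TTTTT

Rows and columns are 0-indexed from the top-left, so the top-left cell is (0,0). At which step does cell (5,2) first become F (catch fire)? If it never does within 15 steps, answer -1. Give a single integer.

Step 1: cell (5,2)='T' (+2 fires, +1 burnt)
Step 2: cell (5,2)='T' (+5 fires, +2 burnt)
Step 3: cell (5,2)='F' (+7 fires, +5 burnt)
  -> target ignites at step 3
Step 4: cell (5,2)='.' (+8 fires, +7 burnt)
Step 5: cell (5,2)='.' (+2 fires, +8 burnt)
Step 6: cell (5,2)='.' (+0 fires, +2 burnt)
  fire out at step 6

3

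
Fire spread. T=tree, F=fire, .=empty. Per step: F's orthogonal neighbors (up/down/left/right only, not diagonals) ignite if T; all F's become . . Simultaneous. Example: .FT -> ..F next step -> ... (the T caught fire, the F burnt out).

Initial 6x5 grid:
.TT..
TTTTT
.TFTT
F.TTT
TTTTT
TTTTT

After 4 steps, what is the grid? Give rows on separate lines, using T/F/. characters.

Step 1: 5 trees catch fire, 2 burn out
  .TT..
  TTFTT
  .F.FT
  ..FTT
  FTTTT
  TTTTT
Step 2: 8 trees catch fire, 5 burn out
  .TF..
  TF.FT
  ....F
  ...FT
  .FFTT
  FTTTT
Step 3: 7 trees catch fire, 8 burn out
  .F...
  F...F
  .....
  ....F
  ...FT
  .FFTT
Step 4: 2 trees catch fire, 7 burn out
  .....
  .....
  .....
  .....
  ....F
  ...FT

.....
.....
.....
.....
....F
...FT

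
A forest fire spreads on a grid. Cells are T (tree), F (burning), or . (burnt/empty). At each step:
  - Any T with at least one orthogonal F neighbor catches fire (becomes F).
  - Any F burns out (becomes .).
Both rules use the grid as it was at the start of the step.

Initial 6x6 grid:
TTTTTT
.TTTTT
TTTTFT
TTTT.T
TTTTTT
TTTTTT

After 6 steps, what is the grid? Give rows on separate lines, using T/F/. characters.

Step 1: 3 trees catch fire, 1 burn out
  TTTTTT
  .TTTFT
  TTTF.F
  TTTT.T
  TTTTTT
  TTTTTT
Step 2: 6 trees catch fire, 3 burn out
  TTTTFT
  .TTF.F
  TTF...
  TTTF.F
  TTTTTT
  TTTTTT
Step 3: 7 trees catch fire, 6 burn out
  TTTF.F
  .TF...
  TF....
  TTF...
  TTTFTF
  TTTTTT
Step 4: 8 trees catch fire, 7 burn out
  TTF...
  .F....
  F.....
  TF....
  TTF.F.
  TTTFTF
Step 5: 5 trees catch fire, 8 burn out
  TF....
  ......
  ......
  F.....
  TF....
  TTF.F.
Step 6: 3 trees catch fire, 5 burn out
  F.....
  ......
  ......
  ......
  F.....
  TF....

F.....
......
......
......
F.....
TF....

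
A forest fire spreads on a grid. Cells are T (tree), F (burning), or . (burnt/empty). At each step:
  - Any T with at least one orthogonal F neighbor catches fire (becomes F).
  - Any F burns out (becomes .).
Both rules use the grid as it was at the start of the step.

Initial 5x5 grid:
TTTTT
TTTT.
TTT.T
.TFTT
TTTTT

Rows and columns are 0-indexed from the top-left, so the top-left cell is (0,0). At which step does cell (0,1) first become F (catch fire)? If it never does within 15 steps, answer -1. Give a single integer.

Step 1: cell (0,1)='T' (+4 fires, +1 burnt)
Step 2: cell (0,1)='T' (+5 fires, +4 burnt)
Step 3: cell (0,1)='T' (+7 fires, +5 burnt)
Step 4: cell (0,1)='F' (+3 fires, +7 burnt)
  -> target ignites at step 4
Step 5: cell (0,1)='.' (+2 fires, +3 burnt)
Step 6: cell (0,1)='.' (+0 fires, +2 burnt)
  fire out at step 6

4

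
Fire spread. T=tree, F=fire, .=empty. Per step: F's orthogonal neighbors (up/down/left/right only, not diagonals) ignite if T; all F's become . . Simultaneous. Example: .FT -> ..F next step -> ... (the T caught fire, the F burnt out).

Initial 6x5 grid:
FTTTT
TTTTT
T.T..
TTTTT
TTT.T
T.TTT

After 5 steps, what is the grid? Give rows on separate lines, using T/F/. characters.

Step 1: 2 trees catch fire, 1 burn out
  .FTTT
  FTTTT
  T.T..
  TTTTT
  TTT.T
  T.TTT
Step 2: 3 trees catch fire, 2 burn out
  ..FTT
  .FTTT
  F.T..
  TTTTT
  TTT.T
  T.TTT
Step 3: 3 trees catch fire, 3 burn out
  ...FT
  ..FTT
  ..T..
  FTTTT
  TTT.T
  T.TTT
Step 4: 5 trees catch fire, 3 burn out
  ....F
  ...FT
  ..F..
  .FTTT
  FTT.T
  T.TTT
Step 5: 4 trees catch fire, 5 burn out
  .....
  ....F
  .....
  ..FTT
  .FT.T
  F.TTT

.....
....F
.....
..FTT
.FT.T
F.TTT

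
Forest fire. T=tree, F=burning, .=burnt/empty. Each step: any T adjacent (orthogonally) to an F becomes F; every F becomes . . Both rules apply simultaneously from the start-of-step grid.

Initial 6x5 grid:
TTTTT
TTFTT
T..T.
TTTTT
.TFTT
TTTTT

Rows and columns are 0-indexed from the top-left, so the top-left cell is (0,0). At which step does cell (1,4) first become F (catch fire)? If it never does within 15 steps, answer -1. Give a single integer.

Step 1: cell (1,4)='T' (+7 fires, +2 burnt)
Step 2: cell (1,4)='F' (+10 fires, +7 burnt)
  -> target ignites at step 2
Step 3: cell (1,4)='.' (+7 fires, +10 burnt)
Step 4: cell (1,4)='.' (+0 fires, +7 burnt)
  fire out at step 4

2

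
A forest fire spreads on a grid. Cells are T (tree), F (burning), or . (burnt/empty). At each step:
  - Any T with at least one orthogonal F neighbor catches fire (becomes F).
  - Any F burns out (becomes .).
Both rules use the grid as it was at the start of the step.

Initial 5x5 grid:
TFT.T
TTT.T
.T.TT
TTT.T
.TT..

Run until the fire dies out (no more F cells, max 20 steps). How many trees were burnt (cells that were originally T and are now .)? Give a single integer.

Step 1: +3 fires, +1 burnt (F count now 3)
Step 2: +3 fires, +3 burnt (F count now 3)
Step 3: +1 fires, +3 burnt (F count now 1)
Step 4: +3 fires, +1 burnt (F count now 3)
Step 5: +1 fires, +3 burnt (F count now 1)
Step 6: +0 fires, +1 burnt (F count now 0)
Fire out after step 6
Initially T: 16, now '.': 20
Total burnt (originally-T cells now '.'): 11

Answer: 11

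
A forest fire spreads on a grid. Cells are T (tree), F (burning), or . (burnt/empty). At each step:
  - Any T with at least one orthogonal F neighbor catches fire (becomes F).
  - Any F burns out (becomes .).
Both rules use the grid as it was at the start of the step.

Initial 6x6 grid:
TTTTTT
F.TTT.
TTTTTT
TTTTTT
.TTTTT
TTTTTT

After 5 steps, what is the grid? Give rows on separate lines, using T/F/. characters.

Step 1: 2 trees catch fire, 1 burn out
  FTTTTT
  ..TTT.
  FTTTTT
  TTTTTT
  .TTTTT
  TTTTTT
Step 2: 3 trees catch fire, 2 burn out
  .FTTTT
  ..TTT.
  .FTTTT
  FTTTTT
  .TTTTT
  TTTTTT
Step 3: 3 trees catch fire, 3 burn out
  ..FTTT
  ..TTT.
  ..FTTT
  .FTTTT
  .TTTTT
  TTTTTT
Step 4: 5 trees catch fire, 3 burn out
  ...FTT
  ..FTT.
  ...FTT
  ..FTTT
  .FTTTT
  TTTTTT
Step 5: 6 trees catch fire, 5 burn out
  ....FT
  ...FT.
  ....FT
  ...FTT
  ..FTTT
  TFTTTT

....FT
...FT.
....FT
...FTT
..FTTT
TFTTTT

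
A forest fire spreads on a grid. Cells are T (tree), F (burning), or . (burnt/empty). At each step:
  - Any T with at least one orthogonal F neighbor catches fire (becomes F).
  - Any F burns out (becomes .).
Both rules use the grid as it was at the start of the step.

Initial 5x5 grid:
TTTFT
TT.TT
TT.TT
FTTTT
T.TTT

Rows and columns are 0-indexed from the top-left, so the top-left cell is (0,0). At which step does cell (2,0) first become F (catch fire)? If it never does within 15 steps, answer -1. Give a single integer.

Step 1: cell (2,0)='F' (+6 fires, +2 burnt)
  -> target ignites at step 1
Step 2: cell (2,0)='.' (+6 fires, +6 burnt)
Step 3: cell (2,0)='.' (+5 fires, +6 burnt)
Step 4: cell (2,0)='.' (+2 fires, +5 burnt)
Step 5: cell (2,0)='.' (+1 fires, +2 burnt)
Step 6: cell (2,0)='.' (+0 fires, +1 burnt)
  fire out at step 6

1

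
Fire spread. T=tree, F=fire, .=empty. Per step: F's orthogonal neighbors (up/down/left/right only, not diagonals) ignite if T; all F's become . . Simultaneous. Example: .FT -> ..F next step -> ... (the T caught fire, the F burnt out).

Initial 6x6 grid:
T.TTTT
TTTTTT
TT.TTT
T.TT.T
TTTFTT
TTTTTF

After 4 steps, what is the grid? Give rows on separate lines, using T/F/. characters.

Step 1: 6 trees catch fire, 2 burn out
  T.TTTT
  TTTTTT
  TT.TTT
  T.TF.T
  TTF.FF
  TTTFF.
Step 2: 5 trees catch fire, 6 burn out
  T.TTTT
  TTTTTT
  TT.FTT
  T.F..F
  TF....
  TTF...
Step 3: 5 trees catch fire, 5 burn out
  T.TTTT
  TTTFTT
  TT..FF
  T.....
  F.....
  TF....
Step 4: 6 trees catch fire, 5 burn out
  T.TFTT
  TTF.FF
  TT....
  F.....
  ......
  F.....

T.TFTT
TTF.FF
TT....
F.....
......
F.....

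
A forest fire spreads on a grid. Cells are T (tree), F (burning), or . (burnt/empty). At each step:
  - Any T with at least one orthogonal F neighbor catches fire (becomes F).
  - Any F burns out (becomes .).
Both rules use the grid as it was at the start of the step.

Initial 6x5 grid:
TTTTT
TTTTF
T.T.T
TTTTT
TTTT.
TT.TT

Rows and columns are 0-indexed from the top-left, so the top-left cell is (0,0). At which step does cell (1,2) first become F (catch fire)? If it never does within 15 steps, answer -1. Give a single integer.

Step 1: cell (1,2)='T' (+3 fires, +1 burnt)
Step 2: cell (1,2)='F' (+3 fires, +3 burnt)
  -> target ignites at step 2
Step 3: cell (1,2)='.' (+4 fires, +3 burnt)
Step 4: cell (1,2)='.' (+4 fires, +4 burnt)
Step 5: cell (1,2)='.' (+5 fires, +4 burnt)
Step 6: cell (1,2)='.' (+3 fires, +5 burnt)
Step 7: cell (1,2)='.' (+2 fires, +3 burnt)
Step 8: cell (1,2)='.' (+1 fires, +2 burnt)
Step 9: cell (1,2)='.' (+0 fires, +1 burnt)
  fire out at step 9

2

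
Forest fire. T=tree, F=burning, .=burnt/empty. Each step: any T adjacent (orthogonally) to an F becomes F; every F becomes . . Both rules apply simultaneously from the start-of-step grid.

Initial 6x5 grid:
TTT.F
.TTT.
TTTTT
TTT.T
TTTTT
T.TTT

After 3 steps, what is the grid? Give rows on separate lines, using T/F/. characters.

Step 1: 0 trees catch fire, 1 burn out
  TTT..
  .TTT.
  TTTTT
  TTT.T
  TTTTT
  T.TTT
Step 2: 0 trees catch fire, 0 burn out
  TTT..
  .TTT.
  TTTTT
  TTT.T
  TTTTT
  T.TTT
Step 3: 0 trees catch fire, 0 burn out
  TTT..
  .TTT.
  TTTTT
  TTT.T
  TTTTT
  T.TTT

TTT..
.TTT.
TTTTT
TTT.T
TTTTT
T.TTT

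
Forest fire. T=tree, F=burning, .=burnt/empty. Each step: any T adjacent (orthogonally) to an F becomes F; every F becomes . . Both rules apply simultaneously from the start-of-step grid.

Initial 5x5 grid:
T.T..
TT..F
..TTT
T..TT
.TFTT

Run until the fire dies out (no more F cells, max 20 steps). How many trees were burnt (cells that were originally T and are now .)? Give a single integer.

Answer: 8

Derivation:
Step 1: +3 fires, +2 burnt (F count now 3)
Step 2: +4 fires, +3 burnt (F count now 4)
Step 3: +1 fires, +4 burnt (F count now 1)
Step 4: +0 fires, +1 burnt (F count now 0)
Fire out after step 4
Initially T: 13, now '.': 20
Total burnt (originally-T cells now '.'): 8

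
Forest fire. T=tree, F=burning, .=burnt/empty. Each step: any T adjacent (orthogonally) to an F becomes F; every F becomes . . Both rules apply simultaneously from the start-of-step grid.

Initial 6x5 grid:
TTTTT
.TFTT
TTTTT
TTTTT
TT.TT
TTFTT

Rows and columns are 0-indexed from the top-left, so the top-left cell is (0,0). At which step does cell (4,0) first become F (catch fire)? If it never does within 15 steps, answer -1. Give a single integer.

Step 1: cell (4,0)='T' (+6 fires, +2 burnt)
Step 2: cell (4,0)='T' (+10 fires, +6 burnt)
Step 3: cell (4,0)='F' (+8 fires, +10 burnt)
  -> target ignites at step 3
Step 4: cell (4,0)='.' (+2 fires, +8 burnt)
Step 5: cell (4,0)='.' (+0 fires, +2 burnt)
  fire out at step 5

3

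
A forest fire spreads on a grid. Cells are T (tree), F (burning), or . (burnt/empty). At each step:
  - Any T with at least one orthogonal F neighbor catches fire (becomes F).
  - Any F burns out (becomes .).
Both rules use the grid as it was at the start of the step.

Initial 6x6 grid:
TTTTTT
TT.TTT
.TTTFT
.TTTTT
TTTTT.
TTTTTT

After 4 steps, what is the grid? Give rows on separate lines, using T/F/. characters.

Step 1: 4 trees catch fire, 1 burn out
  TTTTTT
  TT.TFT
  .TTF.F
  .TTTFT
  TTTTT.
  TTTTTT
Step 2: 7 trees catch fire, 4 burn out
  TTTTFT
  TT.F.F
  .TF...
  .TTF.F
  TTTTF.
  TTTTTT
Step 3: 6 trees catch fire, 7 burn out
  TTTF.F
  TT....
  .F....
  .TF...
  TTTF..
  TTTTFT
Step 4: 6 trees catch fire, 6 burn out
  TTF...
  TF....
  ......
  .F....
  TTF...
  TTTF.F

TTF...
TF....
......
.F....
TTF...
TTTF.F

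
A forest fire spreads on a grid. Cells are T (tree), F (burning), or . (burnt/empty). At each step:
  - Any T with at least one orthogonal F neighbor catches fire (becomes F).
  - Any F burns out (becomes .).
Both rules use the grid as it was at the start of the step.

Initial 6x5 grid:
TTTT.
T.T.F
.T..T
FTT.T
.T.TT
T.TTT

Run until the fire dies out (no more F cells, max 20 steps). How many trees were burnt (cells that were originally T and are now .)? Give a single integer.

Answer: 11

Derivation:
Step 1: +2 fires, +2 burnt (F count now 2)
Step 2: +4 fires, +2 burnt (F count now 4)
Step 3: +1 fires, +4 burnt (F count now 1)
Step 4: +2 fires, +1 burnt (F count now 2)
Step 5: +1 fires, +2 burnt (F count now 1)
Step 6: +1 fires, +1 burnt (F count now 1)
Step 7: +0 fires, +1 burnt (F count now 0)
Fire out after step 7
Initially T: 18, now '.': 23
Total burnt (originally-T cells now '.'): 11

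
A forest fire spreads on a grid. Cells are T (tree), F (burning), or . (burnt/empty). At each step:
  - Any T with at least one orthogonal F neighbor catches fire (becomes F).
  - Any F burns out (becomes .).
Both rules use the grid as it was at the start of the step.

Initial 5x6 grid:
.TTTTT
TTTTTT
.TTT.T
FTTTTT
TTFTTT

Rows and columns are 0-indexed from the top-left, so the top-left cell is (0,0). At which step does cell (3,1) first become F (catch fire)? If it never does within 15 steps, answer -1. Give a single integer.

Step 1: cell (3,1)='F' (+5 fires, +2 burnt)
  -> target ignites at step 1
Step 2: cell (3,1)='.' (+4 fires, +5 burnt)
Step 3: cell (3,1)='.' (+5 fires, +4 burnt)
Step 4: cell (3,1)='.' (+5 fires, +5 burnt)
Step 5: cell (3,1)='.' (+3 fires, +5 burnt)
Step 6: cell (3,1)='.' (+2 fires, +3 burnt)
Step 7: cell (3,1)='.' (+1 fires, +2 burnt)
Step 8: cell (3,1)='.' (+0 fires, +1 burnt)
  fire out at step 8

1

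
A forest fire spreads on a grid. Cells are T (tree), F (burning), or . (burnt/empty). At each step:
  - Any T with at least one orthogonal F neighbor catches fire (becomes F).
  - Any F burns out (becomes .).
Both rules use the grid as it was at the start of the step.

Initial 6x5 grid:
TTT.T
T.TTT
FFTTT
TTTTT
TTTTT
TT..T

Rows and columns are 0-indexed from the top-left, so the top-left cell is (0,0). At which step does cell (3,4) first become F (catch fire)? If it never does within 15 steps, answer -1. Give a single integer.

Step 1: cell (3,4)='T' (+4 fires, +2 burnt)
Step 2: cell (3,4)='T' (+6 fires, +4 burnt)
Step 3: cell (3,4)='T' (+8 fires, +6 burnt)
Step 4: cell (3,4)='F' (+3 fires, +8 burnt)
  -> target ignites at step 4
Step 5: cell (3,4)='.' (+2 fires, +3 burnt)
Step 6: cell (3,4)='.' (+1 fires, +2 burnt)
Step 7: cell (3,4)='.' (+0 fires, +1 burnt)
  fire out at step 7

4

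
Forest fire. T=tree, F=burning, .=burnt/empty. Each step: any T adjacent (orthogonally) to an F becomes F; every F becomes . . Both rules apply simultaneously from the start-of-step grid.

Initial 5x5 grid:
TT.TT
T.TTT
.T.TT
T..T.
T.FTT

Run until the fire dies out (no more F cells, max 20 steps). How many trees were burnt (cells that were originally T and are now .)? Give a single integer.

Answer: 10

Derivation:
Step 1: +1 fires, +1 burnt (F count now 1)
Step 2: +2 fires, +1 burnt (F count now 2)
Step 3: +1 fires, +2 burnt (F count now 1)
Step 4: +2 fires, +1 burnt (F count now 2)
Step 5: +3 fires, +2 burnt (F count now 3)
Step 6: +1 fires, +3 burnt (F count now 1)
Step 7: +0 fires, +1 burnt (F count now 0)
Fire out after step 7
Initially T: 16, now '.': 19
Total burnt (originally-T cells now '.'): 10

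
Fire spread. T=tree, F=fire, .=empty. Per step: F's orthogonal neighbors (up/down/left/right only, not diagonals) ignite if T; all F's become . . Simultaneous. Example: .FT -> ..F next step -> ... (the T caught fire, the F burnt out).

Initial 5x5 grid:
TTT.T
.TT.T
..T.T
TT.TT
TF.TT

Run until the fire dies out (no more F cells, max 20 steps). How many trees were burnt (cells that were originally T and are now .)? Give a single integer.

Answer: 3

Derivation:
Step 1: +2 fires, +1 burnt (F count now 2)
Step 2: +1 fires, +2 burnt (F count now 1)
Step 3: +0 fires, +1 burnt (F count now 0)
Fire out after step 3
Initially T: 16, now '.': 12
Total burnt (originally-T cells now '.'): 3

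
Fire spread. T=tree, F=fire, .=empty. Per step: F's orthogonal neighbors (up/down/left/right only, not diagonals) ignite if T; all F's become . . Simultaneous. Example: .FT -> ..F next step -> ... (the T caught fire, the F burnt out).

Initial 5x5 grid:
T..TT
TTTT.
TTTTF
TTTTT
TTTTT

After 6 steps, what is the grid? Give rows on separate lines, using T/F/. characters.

Step 1: 2 trees catch fire, 1 burn out
  T..TT
  TTTT.
  TTTF.
  TTTTF
  TTTTT
Step 2: 4 trees catch fire, 2 burn out
  T..TT
  TTTF.
  TTF..
  TTTF.
  TTTTF
Step 3: 5 trees catch fire, 4 burn out
  T..FT
  TTF..
  TF...
  TTF..
  TTTF.
Step 4: 5 trees catch fire, 5 burn out
  T...F
  TF...
  F....
  TF...
  TTF..
Step 5: 3 trees catch fire, 5 burn out
  T....
  F....
  .....
  F....
  TF...
Step 6: 2 trees catch fire, 3 burn out
  F....
  .....
  .....
  .....
  F....

F....
.....
.....
.....
F....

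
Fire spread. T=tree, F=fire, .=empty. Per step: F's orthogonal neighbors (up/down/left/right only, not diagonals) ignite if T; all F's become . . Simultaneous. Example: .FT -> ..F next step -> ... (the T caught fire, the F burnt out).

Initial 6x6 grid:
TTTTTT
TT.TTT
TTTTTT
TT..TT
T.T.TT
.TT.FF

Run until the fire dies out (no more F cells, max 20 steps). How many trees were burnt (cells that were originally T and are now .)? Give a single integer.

Step 1: +2 fires, +2 burnt (F count now 2)
Step 2: +2 fires, +2 burnt (F count now 2)
Step 3: +2 fires, +2 burnt (F count now 2)
Step 4: +3 fires, +2 burnt (F count now 3)
Step 5: +4 fires, +3 burnt (F count now 4)
Step 6: +2 fires, +4 burnt (F count now 2)
Step 7: +4 fires, +2 burnt (F count now 4)
Step 8: +3 fires, +4 burnt (F count now 3)
Step 9: +2 fires, +3 burnt (F count now 2)
Step 10: +0 fires, +2 burnt (F count now 0)
Fire out after step 10
Initially T: 27, now '.': 33
Total burnt (originally-T cells now '.'): 24

Answer: 24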